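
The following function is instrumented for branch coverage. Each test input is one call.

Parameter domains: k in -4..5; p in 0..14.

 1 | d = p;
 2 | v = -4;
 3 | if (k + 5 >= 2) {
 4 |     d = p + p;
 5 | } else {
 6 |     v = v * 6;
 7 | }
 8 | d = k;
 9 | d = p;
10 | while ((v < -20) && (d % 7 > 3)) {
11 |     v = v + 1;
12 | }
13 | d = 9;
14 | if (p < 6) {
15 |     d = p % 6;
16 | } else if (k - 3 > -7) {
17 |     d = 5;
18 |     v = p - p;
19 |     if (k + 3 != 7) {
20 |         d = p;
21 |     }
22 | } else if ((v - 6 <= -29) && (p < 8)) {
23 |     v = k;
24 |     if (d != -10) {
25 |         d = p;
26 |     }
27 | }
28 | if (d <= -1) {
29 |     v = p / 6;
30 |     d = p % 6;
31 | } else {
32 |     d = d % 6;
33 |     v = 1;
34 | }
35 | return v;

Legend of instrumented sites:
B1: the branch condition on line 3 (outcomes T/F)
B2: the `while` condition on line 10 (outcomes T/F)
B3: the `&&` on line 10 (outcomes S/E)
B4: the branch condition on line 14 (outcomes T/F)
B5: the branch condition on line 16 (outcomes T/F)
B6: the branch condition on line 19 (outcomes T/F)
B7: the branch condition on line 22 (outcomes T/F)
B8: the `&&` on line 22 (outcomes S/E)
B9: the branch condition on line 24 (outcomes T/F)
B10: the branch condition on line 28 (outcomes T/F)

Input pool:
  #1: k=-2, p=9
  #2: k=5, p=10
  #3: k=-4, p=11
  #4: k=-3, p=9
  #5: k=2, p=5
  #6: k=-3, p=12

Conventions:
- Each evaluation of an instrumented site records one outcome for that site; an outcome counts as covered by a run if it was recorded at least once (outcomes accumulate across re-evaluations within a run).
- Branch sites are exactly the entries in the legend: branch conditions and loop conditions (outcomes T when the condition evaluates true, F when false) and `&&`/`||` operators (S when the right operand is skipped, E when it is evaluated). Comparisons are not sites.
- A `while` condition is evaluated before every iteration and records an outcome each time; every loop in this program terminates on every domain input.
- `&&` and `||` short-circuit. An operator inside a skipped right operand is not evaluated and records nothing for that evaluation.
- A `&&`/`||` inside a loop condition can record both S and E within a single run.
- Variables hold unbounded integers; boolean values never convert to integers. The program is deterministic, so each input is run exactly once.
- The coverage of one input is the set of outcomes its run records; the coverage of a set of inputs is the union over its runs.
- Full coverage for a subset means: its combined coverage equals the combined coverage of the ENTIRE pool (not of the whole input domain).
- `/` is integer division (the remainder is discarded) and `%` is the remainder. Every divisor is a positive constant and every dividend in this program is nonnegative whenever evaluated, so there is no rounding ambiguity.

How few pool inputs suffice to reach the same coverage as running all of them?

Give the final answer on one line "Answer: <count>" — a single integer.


#1 (k=-2, p=9) -> B1->T, B3->S, B2->F, B4->F, B5->T, B6->T, B10->F; covered: B1=T, B2=F, B3=S, B4=F, B5=T, B6=T, B10=F
#2 (k=5, p=10) -> B1->T, B3->S, B2->F, B4->F, B5->T, B6->T, B10->F; covered: B1=T, B2=F, B3=S, B4=F, B5=T, B6=T, B10=F
#3 (k=-4, p=11) -> B1->F, B3->E, B2->T, B3->E, B2->T, B3->E, B2->T, B3->E, B2->T, B3->S, B2->F, B4->F, B5->F, B8->S, ...; covered: B1=F, B2=T, B2=F, B3=S, B3=E, B4=F, B5=F, B7=F, B8=S, B10=F
#4 (k=-3, p=9) -> B1->T, B3->S, B2->F, B4->F, B5->T, B6->T, B10->F; covered: B1=T, B2=F, B3=S, B4=F, B5=T, B6=T, B10=F
#5 (k=2, p=5) -> B1->T, B3->S, B2->F, B4->T, B10->F; covered: B1=T, B2=F, B3=S, B4=T, B10=F
#6 (k=-3, p=12) -> B1->T, B3->S, B2->F, B4->F, B5->T, B6->T, B10->F; covered: B1=T, B2=F, B3=S, B4=F, B5=T, B6=T, B10=F
pool-wide coverage (14 outcomes): B1=T, B1=F, B2=T, B2=F, B3=S, B3=E, B4=T, B4=F, B5=T, B5=F, B6=T, B7=F, B8=S, B10=F
every size-1 subset falls short of the 14 outcomes (best: 10/14)
every size-2 subset falls short of the 14 outcomes (best: 13/14)
at size 3, {1, 3, 5} reaches all 14 outcomes; every lexicographically earlier size-3 subset fails
Answer: 3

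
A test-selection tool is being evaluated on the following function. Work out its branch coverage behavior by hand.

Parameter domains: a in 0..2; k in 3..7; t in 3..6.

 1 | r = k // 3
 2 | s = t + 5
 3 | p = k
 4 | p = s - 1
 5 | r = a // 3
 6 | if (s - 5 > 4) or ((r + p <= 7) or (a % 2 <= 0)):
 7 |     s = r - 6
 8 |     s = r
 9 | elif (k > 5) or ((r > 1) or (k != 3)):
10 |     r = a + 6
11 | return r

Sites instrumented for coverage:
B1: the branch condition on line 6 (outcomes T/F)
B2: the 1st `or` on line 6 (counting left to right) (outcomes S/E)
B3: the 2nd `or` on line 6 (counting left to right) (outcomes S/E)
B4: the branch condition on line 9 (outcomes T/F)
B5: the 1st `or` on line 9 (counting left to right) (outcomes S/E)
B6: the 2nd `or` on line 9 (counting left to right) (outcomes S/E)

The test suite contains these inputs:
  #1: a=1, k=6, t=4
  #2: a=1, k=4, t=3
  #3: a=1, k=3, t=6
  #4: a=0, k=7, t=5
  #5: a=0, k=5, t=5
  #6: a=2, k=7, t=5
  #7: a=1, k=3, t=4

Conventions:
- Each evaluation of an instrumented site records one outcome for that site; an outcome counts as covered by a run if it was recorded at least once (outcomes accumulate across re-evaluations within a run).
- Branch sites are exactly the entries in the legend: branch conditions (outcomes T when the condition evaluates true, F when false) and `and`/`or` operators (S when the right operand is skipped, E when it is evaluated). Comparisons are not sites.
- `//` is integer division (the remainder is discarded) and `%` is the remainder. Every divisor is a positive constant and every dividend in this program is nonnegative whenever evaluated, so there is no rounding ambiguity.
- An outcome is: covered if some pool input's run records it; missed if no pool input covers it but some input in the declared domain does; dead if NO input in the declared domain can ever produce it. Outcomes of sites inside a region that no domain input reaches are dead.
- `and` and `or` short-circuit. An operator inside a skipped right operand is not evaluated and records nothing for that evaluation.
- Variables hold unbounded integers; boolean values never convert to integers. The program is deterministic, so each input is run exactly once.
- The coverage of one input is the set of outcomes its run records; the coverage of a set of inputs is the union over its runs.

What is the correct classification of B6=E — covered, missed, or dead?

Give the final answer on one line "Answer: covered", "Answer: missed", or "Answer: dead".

B6=E is recorded by pool input(s) 7 -> covered

Answer: covered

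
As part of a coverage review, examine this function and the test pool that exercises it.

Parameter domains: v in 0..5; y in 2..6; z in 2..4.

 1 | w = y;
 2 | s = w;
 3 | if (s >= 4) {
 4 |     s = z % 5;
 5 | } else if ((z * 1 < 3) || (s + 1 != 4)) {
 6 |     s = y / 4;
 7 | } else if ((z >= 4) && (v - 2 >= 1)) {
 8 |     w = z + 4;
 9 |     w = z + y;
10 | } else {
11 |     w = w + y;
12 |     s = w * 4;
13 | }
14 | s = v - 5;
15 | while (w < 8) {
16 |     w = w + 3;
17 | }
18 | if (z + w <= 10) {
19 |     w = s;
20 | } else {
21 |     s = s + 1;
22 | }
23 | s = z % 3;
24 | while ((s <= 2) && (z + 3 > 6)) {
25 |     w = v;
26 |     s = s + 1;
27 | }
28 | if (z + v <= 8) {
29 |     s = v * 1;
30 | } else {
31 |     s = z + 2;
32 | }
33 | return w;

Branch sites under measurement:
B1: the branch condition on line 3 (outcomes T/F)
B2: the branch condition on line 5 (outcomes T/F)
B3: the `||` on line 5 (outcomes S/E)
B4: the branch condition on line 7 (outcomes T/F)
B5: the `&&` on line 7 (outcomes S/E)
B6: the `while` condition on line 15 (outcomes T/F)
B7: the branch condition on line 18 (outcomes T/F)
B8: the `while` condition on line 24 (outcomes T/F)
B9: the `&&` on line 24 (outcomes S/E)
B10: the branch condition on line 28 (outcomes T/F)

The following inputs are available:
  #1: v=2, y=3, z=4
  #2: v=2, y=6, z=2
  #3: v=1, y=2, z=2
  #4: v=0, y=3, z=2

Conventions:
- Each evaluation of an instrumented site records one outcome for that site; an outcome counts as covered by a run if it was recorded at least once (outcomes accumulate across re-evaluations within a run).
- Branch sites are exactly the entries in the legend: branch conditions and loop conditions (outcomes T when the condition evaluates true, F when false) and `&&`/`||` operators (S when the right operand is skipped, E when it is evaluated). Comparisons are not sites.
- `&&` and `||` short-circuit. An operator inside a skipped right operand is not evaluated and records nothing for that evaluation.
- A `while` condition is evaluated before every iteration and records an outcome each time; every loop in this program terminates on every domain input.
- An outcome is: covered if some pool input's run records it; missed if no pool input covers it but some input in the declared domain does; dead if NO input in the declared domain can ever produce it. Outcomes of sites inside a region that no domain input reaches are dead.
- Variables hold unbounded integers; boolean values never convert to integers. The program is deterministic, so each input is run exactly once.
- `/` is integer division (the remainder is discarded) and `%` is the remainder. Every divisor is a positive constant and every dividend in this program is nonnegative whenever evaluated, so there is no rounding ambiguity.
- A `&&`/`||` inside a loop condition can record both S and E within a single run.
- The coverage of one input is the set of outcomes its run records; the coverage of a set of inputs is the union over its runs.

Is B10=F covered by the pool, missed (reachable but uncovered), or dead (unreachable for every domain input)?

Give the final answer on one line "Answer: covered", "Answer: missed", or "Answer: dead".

no pool input records B10=F
but domain input (v=5, y=2, z=4) does record it -> reachable, so missed

Answer: missed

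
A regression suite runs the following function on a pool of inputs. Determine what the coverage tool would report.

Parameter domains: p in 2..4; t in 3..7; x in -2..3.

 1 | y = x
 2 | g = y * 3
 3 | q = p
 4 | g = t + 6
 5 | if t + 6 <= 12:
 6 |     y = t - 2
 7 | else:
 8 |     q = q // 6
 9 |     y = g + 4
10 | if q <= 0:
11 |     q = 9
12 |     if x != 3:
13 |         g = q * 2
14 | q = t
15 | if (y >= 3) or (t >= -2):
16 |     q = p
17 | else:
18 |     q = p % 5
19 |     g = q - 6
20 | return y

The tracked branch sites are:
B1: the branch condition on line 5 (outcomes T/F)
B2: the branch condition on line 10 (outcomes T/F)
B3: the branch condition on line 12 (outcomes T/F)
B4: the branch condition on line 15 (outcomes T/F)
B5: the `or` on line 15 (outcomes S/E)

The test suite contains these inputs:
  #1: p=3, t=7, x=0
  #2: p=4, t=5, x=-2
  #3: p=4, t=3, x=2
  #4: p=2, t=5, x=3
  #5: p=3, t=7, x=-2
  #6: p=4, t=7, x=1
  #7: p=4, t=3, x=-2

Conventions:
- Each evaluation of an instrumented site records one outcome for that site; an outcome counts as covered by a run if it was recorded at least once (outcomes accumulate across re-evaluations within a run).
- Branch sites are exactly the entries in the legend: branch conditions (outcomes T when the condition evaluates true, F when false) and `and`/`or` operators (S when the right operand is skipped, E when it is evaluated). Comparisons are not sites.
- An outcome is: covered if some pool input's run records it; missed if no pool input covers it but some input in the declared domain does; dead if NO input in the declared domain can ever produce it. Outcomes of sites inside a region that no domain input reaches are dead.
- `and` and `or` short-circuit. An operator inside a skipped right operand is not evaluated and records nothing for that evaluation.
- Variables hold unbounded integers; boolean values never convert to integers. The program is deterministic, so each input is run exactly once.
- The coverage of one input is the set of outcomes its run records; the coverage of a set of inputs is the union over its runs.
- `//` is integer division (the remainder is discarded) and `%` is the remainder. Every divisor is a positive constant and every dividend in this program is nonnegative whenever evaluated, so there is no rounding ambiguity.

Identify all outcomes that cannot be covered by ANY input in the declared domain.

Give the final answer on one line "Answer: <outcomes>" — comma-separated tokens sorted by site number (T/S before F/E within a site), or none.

exhaustive pass over the 90-input domain:
  B4=F: no domain input ever produces it -> dead
  reachable outcomes have witnesses, e.g. B1=T (e.g. p=2, t=3, x=-2), B1=F (e.g. p=2, t=7, x=-2), B2=T (e.g. p=2, t=7, x=-2), B2=F (e.g. p=2, t=3, x=-2)

Answer: B4=F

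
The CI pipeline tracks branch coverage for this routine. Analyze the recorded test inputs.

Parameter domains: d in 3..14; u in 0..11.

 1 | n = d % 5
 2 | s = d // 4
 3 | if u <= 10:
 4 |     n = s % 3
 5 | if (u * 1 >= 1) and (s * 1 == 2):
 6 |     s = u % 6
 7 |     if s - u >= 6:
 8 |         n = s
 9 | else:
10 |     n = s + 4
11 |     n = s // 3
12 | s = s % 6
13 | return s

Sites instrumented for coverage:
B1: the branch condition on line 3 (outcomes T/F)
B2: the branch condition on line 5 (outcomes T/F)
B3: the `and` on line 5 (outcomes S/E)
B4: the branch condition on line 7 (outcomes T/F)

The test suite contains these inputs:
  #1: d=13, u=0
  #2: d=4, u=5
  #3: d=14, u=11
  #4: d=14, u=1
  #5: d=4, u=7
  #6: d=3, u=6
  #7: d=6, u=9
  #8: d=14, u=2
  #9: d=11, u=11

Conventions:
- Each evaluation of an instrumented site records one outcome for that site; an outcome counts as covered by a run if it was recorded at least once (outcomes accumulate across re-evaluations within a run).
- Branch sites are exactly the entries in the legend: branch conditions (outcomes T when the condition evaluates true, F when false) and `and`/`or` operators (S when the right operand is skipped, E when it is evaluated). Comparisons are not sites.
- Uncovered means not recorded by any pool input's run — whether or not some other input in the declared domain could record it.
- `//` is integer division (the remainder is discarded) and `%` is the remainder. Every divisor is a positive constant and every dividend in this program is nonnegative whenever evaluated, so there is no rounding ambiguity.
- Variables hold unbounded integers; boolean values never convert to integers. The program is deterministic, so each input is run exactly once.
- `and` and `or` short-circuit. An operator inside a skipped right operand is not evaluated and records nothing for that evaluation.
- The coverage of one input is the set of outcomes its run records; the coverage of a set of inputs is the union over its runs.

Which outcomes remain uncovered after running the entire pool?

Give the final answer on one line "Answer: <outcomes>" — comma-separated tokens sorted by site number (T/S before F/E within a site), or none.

input #1 (d=13, u=0): events B1->T, B3->S, B2->F; covers B1=T, B2=F, B3=S
input #2 (d=4, u=5): events B1->T, B3->E, B2->F; covers B1=T, B2=F, B3=E
input #3 (d=14, u=11): events B1->F, B3->E, B2->F; covers B1=F, B2=F, B3=E
input #4 (d=14, u=1): events B1->T, B3->E, B2->F; covers B1=T, B2=F, B3=E
input #5 (d=4, u=7): events B1->T, B3->E, B2->F; covers B1=T, B2=F, B3=E
input #6 (d=3, u=6): events B1->T, B3->E, B2->F; covers B1=T, B2=F, B3=E
input #7 (d=6, u=9): events B1->T, B3->E, B2->F; covers B1=T, B2=F, B3=E
input #8 (d=14, u=2): events B1->T, B3->E, B2->F; covers B1=T, B2=F, B3=E
input #9 (d=11, u=11): events B1->F, B3->E, B2->T, B4->F; covers B1=F, B2=T, B3=E, B4=F
union over the pool: B1=T, B1=F, B2=T, B2=F, B3=S, B3=E, B4=F
uncovered (1 of 8): B4=T

Answer: B4=T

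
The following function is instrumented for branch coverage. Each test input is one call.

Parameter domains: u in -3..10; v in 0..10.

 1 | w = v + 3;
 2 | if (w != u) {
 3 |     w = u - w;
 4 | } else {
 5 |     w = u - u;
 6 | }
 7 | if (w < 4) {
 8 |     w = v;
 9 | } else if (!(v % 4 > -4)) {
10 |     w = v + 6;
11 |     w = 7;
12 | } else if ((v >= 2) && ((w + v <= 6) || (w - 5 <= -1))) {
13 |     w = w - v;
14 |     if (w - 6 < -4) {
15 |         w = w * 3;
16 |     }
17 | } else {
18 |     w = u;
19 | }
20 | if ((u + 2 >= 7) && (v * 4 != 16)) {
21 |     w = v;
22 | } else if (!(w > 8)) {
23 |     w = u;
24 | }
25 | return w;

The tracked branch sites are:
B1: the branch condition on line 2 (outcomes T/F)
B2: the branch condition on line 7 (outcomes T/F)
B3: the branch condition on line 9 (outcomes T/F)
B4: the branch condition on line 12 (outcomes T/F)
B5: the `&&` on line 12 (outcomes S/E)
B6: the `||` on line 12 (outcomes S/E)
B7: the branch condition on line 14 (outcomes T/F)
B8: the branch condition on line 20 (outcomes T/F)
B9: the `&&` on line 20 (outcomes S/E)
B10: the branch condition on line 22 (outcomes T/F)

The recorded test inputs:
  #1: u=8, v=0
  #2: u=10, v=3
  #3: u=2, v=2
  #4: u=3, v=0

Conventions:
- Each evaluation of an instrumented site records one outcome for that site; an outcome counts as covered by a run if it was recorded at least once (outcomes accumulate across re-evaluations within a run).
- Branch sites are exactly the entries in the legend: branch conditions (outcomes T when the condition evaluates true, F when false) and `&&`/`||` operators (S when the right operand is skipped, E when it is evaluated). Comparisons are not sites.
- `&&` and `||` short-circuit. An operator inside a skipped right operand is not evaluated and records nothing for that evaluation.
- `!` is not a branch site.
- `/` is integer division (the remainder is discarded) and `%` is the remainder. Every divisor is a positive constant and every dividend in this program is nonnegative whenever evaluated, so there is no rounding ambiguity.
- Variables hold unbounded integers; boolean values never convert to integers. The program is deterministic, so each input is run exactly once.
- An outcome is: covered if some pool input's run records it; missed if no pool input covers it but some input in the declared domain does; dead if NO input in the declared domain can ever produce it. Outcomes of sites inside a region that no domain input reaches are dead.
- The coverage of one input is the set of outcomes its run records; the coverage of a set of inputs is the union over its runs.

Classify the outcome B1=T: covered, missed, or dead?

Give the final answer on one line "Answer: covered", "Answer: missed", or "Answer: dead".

B1=T is recorded by pool input(s) 1, 2, 3 -> covered

Answer: covered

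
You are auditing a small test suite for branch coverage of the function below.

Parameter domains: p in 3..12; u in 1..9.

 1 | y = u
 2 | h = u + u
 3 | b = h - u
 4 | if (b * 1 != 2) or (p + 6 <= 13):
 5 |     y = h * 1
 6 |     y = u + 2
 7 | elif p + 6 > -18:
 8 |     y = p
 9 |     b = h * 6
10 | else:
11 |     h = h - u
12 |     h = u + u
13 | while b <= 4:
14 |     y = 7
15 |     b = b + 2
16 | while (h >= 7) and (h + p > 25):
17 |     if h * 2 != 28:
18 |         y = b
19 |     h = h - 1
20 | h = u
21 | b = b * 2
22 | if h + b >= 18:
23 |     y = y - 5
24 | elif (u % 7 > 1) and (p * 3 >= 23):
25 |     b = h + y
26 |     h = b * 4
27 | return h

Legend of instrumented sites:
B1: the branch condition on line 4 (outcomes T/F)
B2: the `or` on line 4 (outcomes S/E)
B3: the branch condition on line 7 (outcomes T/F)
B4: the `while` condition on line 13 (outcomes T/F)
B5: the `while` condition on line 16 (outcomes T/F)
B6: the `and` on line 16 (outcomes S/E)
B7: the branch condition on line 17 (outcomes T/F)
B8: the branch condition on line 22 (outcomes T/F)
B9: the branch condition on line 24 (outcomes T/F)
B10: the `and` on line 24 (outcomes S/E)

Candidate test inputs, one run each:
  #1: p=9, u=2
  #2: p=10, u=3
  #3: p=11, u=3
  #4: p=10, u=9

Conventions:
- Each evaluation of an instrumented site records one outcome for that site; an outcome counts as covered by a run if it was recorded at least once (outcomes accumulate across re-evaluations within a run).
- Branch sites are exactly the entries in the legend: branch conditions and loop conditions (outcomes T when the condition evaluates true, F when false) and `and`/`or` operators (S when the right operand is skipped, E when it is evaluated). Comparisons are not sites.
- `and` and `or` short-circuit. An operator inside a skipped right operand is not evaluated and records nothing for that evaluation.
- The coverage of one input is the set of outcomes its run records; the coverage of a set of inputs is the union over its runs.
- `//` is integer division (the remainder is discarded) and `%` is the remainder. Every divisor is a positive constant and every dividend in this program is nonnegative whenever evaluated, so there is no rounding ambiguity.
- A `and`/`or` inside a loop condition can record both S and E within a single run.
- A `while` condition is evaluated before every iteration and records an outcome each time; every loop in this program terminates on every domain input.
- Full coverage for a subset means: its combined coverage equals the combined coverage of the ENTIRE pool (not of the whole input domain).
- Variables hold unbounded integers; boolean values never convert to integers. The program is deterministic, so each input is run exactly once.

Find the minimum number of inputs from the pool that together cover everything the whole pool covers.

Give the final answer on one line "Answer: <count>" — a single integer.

input #1, p=9, u=2: events B2->E, B1->F, B3->T, B4->F, B6->S, B5->F, B8->T; outcomes B1=F, B2=E, B3=T, B4=F, B5=F, B6=S, B8=T
input #2, p=10, u=3: events B2->S, B1->T, B4->T, B4->F, B6->S, B5->F, B8->F, B10->E, B9->T; outcomes B1=T, B2=S, B4=T, B4=F, B5=F, B6=S, B8=F, B9=T, B10=E
input #3, p=11, u=3: events B2->S, B1->T, B4->T, B4->F, B6->S, B5->F, B8->F, B10->E, B9->T; outcomes B1=T, B2=S, B4=T, B4=F, B5=F, B6=S, B8=F, B9=T, B10=E
input #4, p=10, u=9: events B2->S, B1->T, B4->F, B6->E, B5->T, B7->T, B6->E, B5->T, B7->T, B6->E, B5->T, B7->T, B6->E, B5->F, ...; outcomes B1=T, B2=S, B4=F, B5=T, B5=F, B6=E, B7=T, B8=T
the full pool covers 16 outcomes: B1=T, B1=F, B2=S, B2=E, B3=T, B4=T, B4=F, B5=T, B5=F, B6=S, B6=E, B7=T, B8=T, B8=F, B9=T, B10=E
size 1 is not enough: best union over all size-1 subsets is 9/16
size 2 is not enough: best union over all size-2 subsets is 13/16
the canonical winner is {1, 2, 4}: size 3, full 16-outcome coverage, earliest index list among size-3 covers

Answer: 3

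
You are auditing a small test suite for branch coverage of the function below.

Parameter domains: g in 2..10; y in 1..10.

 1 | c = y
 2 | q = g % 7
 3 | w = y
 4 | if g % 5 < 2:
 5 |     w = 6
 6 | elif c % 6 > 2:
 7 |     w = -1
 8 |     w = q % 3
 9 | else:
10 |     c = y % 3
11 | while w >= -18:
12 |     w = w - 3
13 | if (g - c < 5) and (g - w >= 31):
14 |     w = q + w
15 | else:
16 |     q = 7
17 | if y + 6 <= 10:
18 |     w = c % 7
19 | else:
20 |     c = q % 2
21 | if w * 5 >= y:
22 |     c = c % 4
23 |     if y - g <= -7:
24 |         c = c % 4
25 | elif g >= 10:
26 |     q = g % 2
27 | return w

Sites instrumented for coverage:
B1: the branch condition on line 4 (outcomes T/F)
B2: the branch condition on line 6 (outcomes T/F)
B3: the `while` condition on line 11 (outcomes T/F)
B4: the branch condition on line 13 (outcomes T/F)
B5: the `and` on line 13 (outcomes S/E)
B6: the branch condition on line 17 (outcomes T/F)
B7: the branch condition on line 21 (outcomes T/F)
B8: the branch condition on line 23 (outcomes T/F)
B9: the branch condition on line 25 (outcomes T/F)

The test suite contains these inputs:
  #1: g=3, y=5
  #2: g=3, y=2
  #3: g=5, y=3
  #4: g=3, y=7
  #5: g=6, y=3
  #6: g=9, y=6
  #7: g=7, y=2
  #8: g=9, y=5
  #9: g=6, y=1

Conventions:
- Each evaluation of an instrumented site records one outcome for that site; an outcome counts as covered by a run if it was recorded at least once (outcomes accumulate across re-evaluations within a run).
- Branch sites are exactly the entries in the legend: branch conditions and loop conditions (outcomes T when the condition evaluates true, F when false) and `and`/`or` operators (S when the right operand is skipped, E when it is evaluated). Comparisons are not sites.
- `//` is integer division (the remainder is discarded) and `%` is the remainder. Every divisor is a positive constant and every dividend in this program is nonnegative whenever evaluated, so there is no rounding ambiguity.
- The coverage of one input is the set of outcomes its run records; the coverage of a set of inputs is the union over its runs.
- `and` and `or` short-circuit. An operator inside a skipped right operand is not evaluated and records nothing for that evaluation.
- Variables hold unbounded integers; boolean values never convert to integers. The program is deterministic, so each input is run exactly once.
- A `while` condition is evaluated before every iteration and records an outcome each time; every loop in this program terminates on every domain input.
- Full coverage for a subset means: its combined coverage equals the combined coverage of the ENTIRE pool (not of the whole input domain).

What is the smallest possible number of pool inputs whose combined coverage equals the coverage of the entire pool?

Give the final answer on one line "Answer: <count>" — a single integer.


run #1 (g=3, y=5) runs B1->F, B2->T, B3->T, B3->T, B3->T, B3->T, B3->T, B3->T, B3->T, B3->F, B5->E, B4->F, B6->F, B7->F, ...; records B1=F, B2=T, B3=T, B3=F, B4=F, B5=E, B6=F, B7=F, B9=F
run #2 (g=3, y=2) runs B1->F, B2->F, B3->T, B3->T, B3->T, B3->T, B3->T, B3->T, B3->T, B3->F, B5->E, B4->F, B6->T, B7->T, ...; records B1=F, B2=F, B3=T, B3=F, B4=F, B5=E, B6=T, B7=T, B8=F
run #3 (g=5, y=3) runs B1->T, B3->T, B3->T, B3->T, B3->T, B3->T, B3->T, B3->T, B3->T, B3->T, B3->F, B5->E, B4->F, B6->T, ...; records B1=T, B3=T, B3=F, B4=F, B5=E, B6=T, B7=T, B8=F
run #4 (g=3, y=7) runs B1->F, B2->F, B3->T, B3->T, B3->T, B3->T, B3->T, B3->T, B3->T, B3->T, B3->T, B3->F, B5->E, B4->F, ...; records B1=F, B2=F, B3=T, B3=F, B4=F, B5=E, B6=F, B7=F, B9=F
run #5 (g=6, y=3) runs B1->T, B3->T, B3->T, B3->T, B3->T, B3->T, B3->T, B3->T, B3->T, B3->T, B3->F, B5->E, B4->F, B6->T, ...; records B1=T, B3=T, B3=F, B4=F, B5=E, B6=T, B7=T, B8=F
run #6 (g=9, y=6) runs B1->F, B2->F, B3->T, B3->T, B3->T, B3->T, B3->T, B3->T, B3->T, B3->T, B3->T, B3->F, B5->S, B4->F, ...; records B1=F, B2=F, B3=T, B3=F, B4=F, B5=S, B6=F, B7=F, B9=F
run #7 (g=7, y=2) runs B1->F, B2->F, B3->T, B3->T, B3->T, B3->T, B3->T, B3->T, B3->T, B3->F, B5->S, B4->F, B6->T, B7->T, ...; records B1=F, B2=F, B3=T, B3=F, B4=F, B5=S, B6=T, B7=T, B8=F
run #8 (g=9, y=5) runs B1->F, B2->T, B3->T, B3->T, B3->T, B3->T, B3->T, B3->T, B3->T, B3->F, B5->E, B4->F, B6->F, B7->F, ...; records B1=F, B2=T, B3=T, B3=F, B4=F, B5=E, B6=F, B7=F, B9=F
run #9 (g=6, y=1) runs B1->T, B3->T, B3->T, B3->T, B3->T, B3->T, B3->T, B3->T, B3->T, B3->T, B3->F, B5->S, B4->F, B6->T, ...; records B1=T, B3=T, B3=F, B4=F, B5=S, B6=T, B7=T, B8=F
together the pool reaches 15 outcomes: B1=T, B1=F, B2=T, B2=F, B3=T, B3=F, B4=F, B5=S, B5=E, B6=T, B6=F, B7=T, B7=F, B8=F, B9=F
every size-1 subset falls short of the 15 outcomes (best: 9/15)
every size-2 subset falls short of the 15 outcomes (best: 14/15)
inputs {1, 2, 9} (size 3) cover everything; no size-3 subset with a lexicographically smaller index list covers all 15
Answer: 3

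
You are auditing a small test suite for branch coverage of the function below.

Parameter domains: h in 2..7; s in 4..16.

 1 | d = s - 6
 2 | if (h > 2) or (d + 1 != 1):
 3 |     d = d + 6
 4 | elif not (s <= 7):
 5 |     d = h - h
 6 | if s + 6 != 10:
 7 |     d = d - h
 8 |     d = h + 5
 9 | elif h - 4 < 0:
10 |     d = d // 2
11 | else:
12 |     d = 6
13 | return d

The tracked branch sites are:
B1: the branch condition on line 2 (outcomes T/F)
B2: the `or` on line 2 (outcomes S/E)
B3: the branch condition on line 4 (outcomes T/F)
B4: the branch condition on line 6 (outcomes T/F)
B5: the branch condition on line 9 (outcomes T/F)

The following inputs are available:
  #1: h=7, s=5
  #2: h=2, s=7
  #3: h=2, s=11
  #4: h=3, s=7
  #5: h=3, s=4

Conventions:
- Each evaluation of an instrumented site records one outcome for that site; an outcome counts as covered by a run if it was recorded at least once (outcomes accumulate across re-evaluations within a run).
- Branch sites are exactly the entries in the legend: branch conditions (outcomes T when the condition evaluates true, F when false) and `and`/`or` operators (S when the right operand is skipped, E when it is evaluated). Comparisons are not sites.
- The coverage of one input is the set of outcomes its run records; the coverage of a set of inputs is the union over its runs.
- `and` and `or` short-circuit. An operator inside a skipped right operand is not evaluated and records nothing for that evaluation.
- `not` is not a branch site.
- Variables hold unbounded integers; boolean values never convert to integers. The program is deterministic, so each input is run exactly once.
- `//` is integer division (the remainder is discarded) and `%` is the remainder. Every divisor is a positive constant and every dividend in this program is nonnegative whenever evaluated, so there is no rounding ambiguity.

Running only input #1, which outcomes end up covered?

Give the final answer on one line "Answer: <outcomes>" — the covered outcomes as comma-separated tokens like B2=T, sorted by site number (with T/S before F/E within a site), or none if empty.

Event log for input #1 (h=7, s=5):
  B2->S, B1->T, B4->T
as a set, this run covers: B1=T, B2=S, B4=T

Answer: B1=T, B2=S, B4=T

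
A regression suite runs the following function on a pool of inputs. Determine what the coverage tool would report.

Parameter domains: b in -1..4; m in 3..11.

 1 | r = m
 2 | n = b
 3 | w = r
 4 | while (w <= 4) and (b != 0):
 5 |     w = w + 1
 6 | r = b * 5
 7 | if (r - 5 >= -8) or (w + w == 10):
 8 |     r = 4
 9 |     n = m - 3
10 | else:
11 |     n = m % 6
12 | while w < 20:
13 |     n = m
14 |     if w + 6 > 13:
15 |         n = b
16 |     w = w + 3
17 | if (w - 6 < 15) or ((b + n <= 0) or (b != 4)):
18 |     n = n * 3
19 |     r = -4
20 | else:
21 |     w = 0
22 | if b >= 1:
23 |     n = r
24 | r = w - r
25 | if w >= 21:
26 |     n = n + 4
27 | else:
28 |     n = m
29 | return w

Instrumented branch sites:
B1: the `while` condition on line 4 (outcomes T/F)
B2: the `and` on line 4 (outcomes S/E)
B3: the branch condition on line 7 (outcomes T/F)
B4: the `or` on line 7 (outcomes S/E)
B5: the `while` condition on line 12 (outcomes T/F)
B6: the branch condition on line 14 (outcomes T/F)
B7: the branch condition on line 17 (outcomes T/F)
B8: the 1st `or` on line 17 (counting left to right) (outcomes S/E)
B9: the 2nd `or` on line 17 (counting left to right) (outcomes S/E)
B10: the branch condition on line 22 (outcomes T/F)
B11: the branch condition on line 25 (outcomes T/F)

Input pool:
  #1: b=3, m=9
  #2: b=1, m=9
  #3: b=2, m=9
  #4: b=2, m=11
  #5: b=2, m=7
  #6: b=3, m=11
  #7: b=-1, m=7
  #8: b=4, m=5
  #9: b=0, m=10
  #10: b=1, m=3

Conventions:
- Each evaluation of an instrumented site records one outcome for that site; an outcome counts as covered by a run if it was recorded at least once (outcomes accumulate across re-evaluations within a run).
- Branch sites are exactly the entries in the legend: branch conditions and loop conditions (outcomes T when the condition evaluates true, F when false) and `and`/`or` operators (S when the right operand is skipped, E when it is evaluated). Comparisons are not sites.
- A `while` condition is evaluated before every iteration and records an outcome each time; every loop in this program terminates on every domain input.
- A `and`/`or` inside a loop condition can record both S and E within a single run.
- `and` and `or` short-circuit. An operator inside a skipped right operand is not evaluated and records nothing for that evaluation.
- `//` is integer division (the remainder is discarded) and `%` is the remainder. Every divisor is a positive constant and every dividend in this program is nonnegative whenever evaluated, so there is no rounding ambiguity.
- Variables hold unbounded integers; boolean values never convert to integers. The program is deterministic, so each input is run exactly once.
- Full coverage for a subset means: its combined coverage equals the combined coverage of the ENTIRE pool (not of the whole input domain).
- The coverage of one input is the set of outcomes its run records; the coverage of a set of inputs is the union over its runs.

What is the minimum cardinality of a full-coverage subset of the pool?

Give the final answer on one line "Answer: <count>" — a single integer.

run #1 (b=3, m=9) runs B2->S, B1->F, B4->S, B3->T, B5->T, B6->T, B5->T, B6->T, B5->T, B6->T, B5->T, B6->T, B5->F, B8->E, ...; records B1=F, B2=S, B3=T, B4=S, B5=T, B5=F, B6=T, B7=T, B8=E, B9=E, B10=T, B11=T
run #2 (b=1, m=9) runs B2->S, B1->F, B4->S, B3->T, B5->T, B6->T, B5->T, B6->T, B5->T, B6->T, B5->T, B6->T, B5->F, B8->E, ...; records B1=F, B2=S, B3=T, B4=S, B5=T, B5=F, B6=T, B7=T, B8=E, B9=E, B10=T, B11=T
run #3 (b=2, m=9) runs B2->S, B1->F, B4->S, B3->T, B5->T, B6->T, B5->T, B6->T, B5->T, B6->T, B5->T, B6->T, B5->F, B8->E, ...; records B1=F, B2=S, B3=T, B4=S, B5=T, B5=F, B6=T, B7=T, B8=E, B9=E, B10=T, B11=T
run #4 (b=2, m=11) runs B2->S, B1->F, B4->S, B3->T, B5->T, B6->T, B5->T, B6->T, B5->T, B6->T, B5->F, B8->S, B7->T, B10->T, ...; records B1=F, B2=S, B3=T, B4=S, B5=T, B5=F, B6=T, B7=T, B8=S, B10=T, B11=F
run #5 (b=2, m=7) runs B2->S, B1->F, B4->S, B3->T, B5->T, B6->F, B5->T, B6->T, B5->T, B6->T, B5->T, B6->T, B5->T, B6->T, ...; records B1=F, B2=S, B3=T, B4=S, B5=T, B5=F, B6=T, B6=F, B7=T, B8=E, B9=E, B10=T, B11=T
run #6 (b=3, m=11) runs B2->S, B1->F, B4->S, B3->T, B5->T, B6->T, B5->T, B6->T, B5->T, B6->T, B5->F, B8->S, B7->T, B10->T, ...; records B1=F, B2=S, B3=T, B4=S, B5=T, B5=F, B6=T, B7=T, B8=S, B10=T, B11=F
run #7 (b=-1, m=7) runs B2->S, B1->F, B4->E, B3->F, B5->T, B6->F, B5->T, B6->T, B5->T, B6->T, B5->T, B6->T, B5->T, B6->T, ...; records B1=F, B2=S, B3=F, B4=E, B5=T, B5=F, B6=T, B6=F, B7=T, B8=E, B9=S, B10=F, B11=T
run #8 (b=4, m=5) runs B2->S, B1->F, B4->S, B3->T, B5->T, B6->F, B5->T, B6->T, B5->T, B6->T, B5->T, B6->T, B5->T, B6->T, ...; records B1=F, B2=S, B3=T, B4=S, B5=T, B5=F, B6=T, B6=F, B7=T, B8=S, B10=T, B11=F
run #9 (b=0, m=10) runs B2->S, B1->F, B4->S, B3->T, B5->T, B6->T, B5->T, B6->T, B5->T, B6->T, B5->T, B6->T, B5->F, B8->E, ...; records B1=F, B2=S, B3=T, B4=S, B5=T, B5=F, B6=T, B7=T, B8=E, B9=S, B10=F, B11=T
run #10 (b=1, m=3) runs B2->E, B1->T, B2->E, B1->T, B2->S, B1->F, B4->S, B3->T, B5->T, B6->F, B5->T, B6->T, B5->T, B6->T, ...; records B1=T, B1=F, B2=S, B2=E, B3=T, B4=S, B5=T, B5=F, B6=T, B6=F, B7=T, B8=S, B10=T, B11=F
union over all inputs: B1=T, B1=F, B2=S, B2=E, B3=T, B3=F, B4=S, B4=E, B5=T, B5=F, B6=T, B6=F, B7=T, B8=S, B8=E, B9=S, B9=E, B10=T, B10=F, B11=T, B11=F (21 outcomes)
size 1 is not enough: best union over all size-1 subsets is 14/21
size 2 is not enough: best union over all size-2 subsets is 20/21
at size 3, {1, 7, 10} reaches all 21 outcomes; every lexicographically earlier size-3 subset fails

Answer: 3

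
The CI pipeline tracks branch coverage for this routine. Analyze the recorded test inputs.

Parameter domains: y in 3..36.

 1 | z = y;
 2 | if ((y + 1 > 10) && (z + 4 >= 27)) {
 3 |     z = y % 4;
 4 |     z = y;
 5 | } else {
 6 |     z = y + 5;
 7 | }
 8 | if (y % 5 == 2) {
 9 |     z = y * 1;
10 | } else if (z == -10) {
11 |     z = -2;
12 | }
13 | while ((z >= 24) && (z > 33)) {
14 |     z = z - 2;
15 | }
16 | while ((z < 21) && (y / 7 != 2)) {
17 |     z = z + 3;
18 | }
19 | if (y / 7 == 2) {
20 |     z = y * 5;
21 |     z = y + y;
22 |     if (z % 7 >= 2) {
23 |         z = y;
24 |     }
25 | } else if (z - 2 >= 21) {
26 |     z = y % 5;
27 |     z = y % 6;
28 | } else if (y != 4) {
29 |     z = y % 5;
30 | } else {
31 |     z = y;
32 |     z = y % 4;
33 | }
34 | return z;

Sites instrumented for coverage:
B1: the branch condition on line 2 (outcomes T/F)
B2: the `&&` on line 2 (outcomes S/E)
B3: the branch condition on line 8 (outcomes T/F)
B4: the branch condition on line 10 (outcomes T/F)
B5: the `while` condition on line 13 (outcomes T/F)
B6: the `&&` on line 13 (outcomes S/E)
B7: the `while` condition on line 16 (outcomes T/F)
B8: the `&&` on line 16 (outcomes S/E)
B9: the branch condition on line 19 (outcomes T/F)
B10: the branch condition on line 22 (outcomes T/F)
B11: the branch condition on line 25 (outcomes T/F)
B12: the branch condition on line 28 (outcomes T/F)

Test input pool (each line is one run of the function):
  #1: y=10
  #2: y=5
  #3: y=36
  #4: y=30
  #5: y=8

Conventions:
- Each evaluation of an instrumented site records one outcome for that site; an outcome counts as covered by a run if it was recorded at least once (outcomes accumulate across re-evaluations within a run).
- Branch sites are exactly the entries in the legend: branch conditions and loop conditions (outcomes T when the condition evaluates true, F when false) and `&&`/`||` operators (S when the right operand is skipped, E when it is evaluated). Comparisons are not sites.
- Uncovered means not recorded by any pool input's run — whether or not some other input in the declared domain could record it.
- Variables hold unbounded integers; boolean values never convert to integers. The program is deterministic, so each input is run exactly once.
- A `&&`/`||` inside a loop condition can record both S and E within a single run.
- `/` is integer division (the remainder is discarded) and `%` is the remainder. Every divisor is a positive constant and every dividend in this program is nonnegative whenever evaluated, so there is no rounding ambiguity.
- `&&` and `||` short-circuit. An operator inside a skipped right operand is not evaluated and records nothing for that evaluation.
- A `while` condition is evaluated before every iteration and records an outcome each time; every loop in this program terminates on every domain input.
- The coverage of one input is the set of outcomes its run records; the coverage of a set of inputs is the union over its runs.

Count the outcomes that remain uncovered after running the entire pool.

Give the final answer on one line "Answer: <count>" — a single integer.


run #1 (y=10) records B1=F, B2=E, B3=F, B4=F, B5=F, B6=S, B7=T, B7=F, B8=S, B8=E, B9=F, B11=F, B12=T
run #2 (y=5) records B1=F, B2=S, B3=F, B4=F, B5=F, B6=S, B7=T, B7=F, B8=S, B8=E, B9=F, B11=F, B12=T
run #3 (y=36) records B1=T, B2=E, B3=F, B4=F, B5=T, B5=F, B6=E, B7=F, B8=S, B9=F, B11=T
run #4 (y=30) records B1=T, B2=E, B3=F, B4=F, B5=F, B6=E, B7=F, B8=S, B9=F, B11=T
run #5 (y=8) records B1=F, B2=S, B3=F, B4=F, B5=F, B6=S, B7=T, B7=F, B8=S, B8=E, B9=F, B11=F, B12=T
union over the pool: B1=T, B1=F, B2=S, B2=E, B3=F, B4=F, B5=T, B5=F, B6=S, B6=E, B7=T, B7=F, B8=S, B8=E, B9=F, B11=T, B11=F, B12=T
uncovered (6 of 24): B3=T, B4=T, B9=T, B10=T, B10=F, B12=F
Answer: 6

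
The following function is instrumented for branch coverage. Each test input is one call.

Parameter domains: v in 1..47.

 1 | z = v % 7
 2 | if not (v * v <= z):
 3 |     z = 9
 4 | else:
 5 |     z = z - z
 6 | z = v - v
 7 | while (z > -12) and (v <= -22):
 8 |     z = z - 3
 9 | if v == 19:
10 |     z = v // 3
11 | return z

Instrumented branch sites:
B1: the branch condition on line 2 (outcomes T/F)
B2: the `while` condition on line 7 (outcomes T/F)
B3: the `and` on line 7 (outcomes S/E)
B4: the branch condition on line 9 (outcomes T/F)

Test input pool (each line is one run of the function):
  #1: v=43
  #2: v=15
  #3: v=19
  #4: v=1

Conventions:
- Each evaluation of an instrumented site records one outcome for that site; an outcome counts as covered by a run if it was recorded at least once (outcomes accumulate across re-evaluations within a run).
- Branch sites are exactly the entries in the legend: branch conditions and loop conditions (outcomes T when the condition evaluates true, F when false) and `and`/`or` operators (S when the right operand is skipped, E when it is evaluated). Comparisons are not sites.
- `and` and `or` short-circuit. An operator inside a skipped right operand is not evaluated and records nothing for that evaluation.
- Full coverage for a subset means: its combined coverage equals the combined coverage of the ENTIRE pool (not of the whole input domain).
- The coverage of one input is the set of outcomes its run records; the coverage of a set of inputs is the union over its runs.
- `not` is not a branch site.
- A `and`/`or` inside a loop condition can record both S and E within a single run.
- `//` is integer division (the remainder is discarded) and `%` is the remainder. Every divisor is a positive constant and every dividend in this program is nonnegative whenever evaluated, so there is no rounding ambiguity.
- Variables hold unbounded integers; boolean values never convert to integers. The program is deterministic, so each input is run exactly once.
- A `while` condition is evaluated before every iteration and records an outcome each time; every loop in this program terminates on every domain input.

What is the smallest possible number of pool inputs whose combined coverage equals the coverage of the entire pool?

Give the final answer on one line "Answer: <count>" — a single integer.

#1 (v=43) -> B1->T, B3->E, B2->F, B4->F; covered: B1=T, B2=F, B3=E, B4=F
#2 (v=15) -> B1->T, B3->E, B2->F, B4->F; covered: B1=T, B2=F, B3=E, B4=F
#3 (v=19) -> B1->T, B3->E, B2->F, B4->T; covered: B1=T, B2=F, B3=E, B4=T
#4 (v=1) -> B1->F, B3->E, B2->F, B4->F; covered: B1=F, B2=F, B3=E, B4=F
pool-wide coverage (6 outcomes): B1=T, B1=F, B2=F, B3=E, B4=T, B4=F
every size-1 subset falls short of the 6 outcomes (best: 4/6)
at size 2, {3, 4} reaches all 6 outcomes; every lexicographically earlier size-2 subset fails

Answer: 2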